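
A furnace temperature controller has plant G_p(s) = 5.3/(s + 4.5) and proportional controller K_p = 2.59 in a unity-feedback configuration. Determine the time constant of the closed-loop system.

Closed-loop transfer function: T(s) = K_p·G_p(s)/(1 + K_p·G_p(s)) = 13.73/(s + 4.5 + 13.73) = 13.73/(s + 18.23).
Time constant τ = 1/18.23 = 0.0549 s.

τ = 0.0549 s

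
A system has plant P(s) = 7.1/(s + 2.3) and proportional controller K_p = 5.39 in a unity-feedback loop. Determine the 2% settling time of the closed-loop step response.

T_s ≈ 0.0986 s

Closed-loop transfer function: T(s) = K_p·P(s)/(1 + K_p·P(s)) = 38.27/(s + 2.3 + 38.27) = 38.27/(s + 40.57).
Time constant τ = 1/40.57 = 0.02465 s, so the 2% settling time is about 4τ = 0.0986 s.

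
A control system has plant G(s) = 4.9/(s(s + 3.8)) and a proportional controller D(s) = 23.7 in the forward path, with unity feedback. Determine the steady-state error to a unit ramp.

0.0327

The loop has one pole at the origin (type 1). Velocity error constant K_v = lim_{s→0} s·D(s)G(s) = 23.7·4.9/3.8 = 30.56.
Steady-state error to a unit ramp: e_ss = 1/K_v = 0.0327.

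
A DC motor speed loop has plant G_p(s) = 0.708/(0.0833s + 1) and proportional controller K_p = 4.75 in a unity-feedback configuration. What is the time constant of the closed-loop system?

Closed loop: T(s) = K_p·G_p/(1+K_p·G_p) = 3.363/(0.0833s + 1 + 3.363), with pole at s = −(1 + 3.363)/0.0833 = −52.38.
Closed-loop time constant τ = 1/52.38 = 0.0191 s.

τ = 0.0191 s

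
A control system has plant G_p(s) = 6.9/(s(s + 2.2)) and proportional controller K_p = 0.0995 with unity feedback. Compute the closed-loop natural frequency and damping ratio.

ω_n = 0.829 rad/s, ζ = 1.33

With unity feedback the closed-loop characteristic equation is s² + 2.2s + 0.0995·6.9 = s² + 2.2s + 0.6866 = 0.
Matching s² + 2ζω_n s + ω_n²: ω_n = √0.6866 = 0.8286 rad/s and 2ζω_n = 2.2, so ζ = 2.2/(2·0.8286) = 1.33.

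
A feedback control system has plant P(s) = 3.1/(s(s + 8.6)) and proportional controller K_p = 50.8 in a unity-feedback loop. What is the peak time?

T_p = 0.266 s

Closed-loop characteristic equation: s² + 8.6s + 157.5 = 0, so ω_n = 12.55 rad/s and ζ = 8.6/(2·12.55) = 0.3427.
Damped frequency ω_d = ω_n√(1−ζ²) = 11.79 rad/s, so peak time T_p = π/ω_d = 0.266 s.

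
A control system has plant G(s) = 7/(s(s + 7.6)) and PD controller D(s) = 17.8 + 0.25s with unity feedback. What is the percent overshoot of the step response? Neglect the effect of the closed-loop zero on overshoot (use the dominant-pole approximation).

Forward path: (17.8 + 0.25s)·7/(s(s+7.6)). The closed-loop characteristic equation is s² + (7.6 + 7·0.25)s + 7·17.8 = 0.
That is s² + 9.35s + 124.6 = 0, so ω_n = 11.16 rad/s and ζ = 9.35/(2·11.16) = 0.4188.
%OS = 100·exp(−πζ/√(1−ζ²)) = 23.5%.

23.5%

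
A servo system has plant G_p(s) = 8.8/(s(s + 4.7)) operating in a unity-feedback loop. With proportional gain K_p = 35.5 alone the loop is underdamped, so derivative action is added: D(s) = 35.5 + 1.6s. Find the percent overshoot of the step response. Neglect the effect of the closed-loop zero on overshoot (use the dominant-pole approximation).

Forward path: (35.5 + 1.6s)·8.8/(s(s+4.7)). The closed-loop characteristic equation is s² + (4.7 + 8.8·1.6)s + 8.8·35.5 = 0.
That is s² + 18.78s + 312.4 = 0, so ω_n = 17.67 rad/s and ζ = 18.78/(2·17.67) = 0.5313.
%OS = 100·exp(−πζ/√(1−ζ²)) = 13.9%.

13.9%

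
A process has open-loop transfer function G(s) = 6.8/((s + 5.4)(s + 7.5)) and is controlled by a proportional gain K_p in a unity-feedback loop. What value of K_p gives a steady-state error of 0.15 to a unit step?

K_p = 33.8

The loop is type 0, so e_ss(step) = 1/(1 + K_pos) with K_pos = K_p·G(0).
G(0) = 0.1679. Require 1/(1 + K_p·0.1679) = 0.15, so 1 + 0.1679·K_p = 6.667.
K_p = (6.667 − 1)/0.1679 = 33.8.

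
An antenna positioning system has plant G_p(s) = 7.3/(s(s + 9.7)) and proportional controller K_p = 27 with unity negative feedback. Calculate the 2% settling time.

From 1 + K_pG_p(s) = 0: s² + 9.7s + 197.1 = 0 ⇒ ω_n = 14.04, ζ = 0.3455.
2% settling time T_s ≈ 4/(ζω_n) = 4/4.85 = 0.825 s.

T_s ≈ 0.825 s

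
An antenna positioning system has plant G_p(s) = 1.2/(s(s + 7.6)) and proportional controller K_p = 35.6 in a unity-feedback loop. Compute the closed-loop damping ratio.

ζ = 0.581

With unity feedback the closed-loop characteristic equation is s² + 7.6s + 35.6·1.2 = s² + 7.6s + 42.72 = 0.
Matching s² + 2ζω_n s + ω_n²: ω_n = √42.72 = 6.536 rad/s and 2ζω_n = 7.6, so ζ = 7.6/(2·6.536) = 0.581.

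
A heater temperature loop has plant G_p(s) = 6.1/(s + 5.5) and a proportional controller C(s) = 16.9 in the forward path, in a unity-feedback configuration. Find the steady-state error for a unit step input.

The loop is type 0. Static position error constant K_pos = C(0)·G_p(0) = 16.9·1.109 = 18.74.
Steady-state error to a unit step: e_ss = 1/(1+K_pos) = 1/19.74 = 0.0506.

0.0506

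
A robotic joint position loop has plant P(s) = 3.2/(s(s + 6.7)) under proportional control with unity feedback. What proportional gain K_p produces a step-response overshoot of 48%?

K_p = 67.8

From %OS = 100·exp(−πζ/√(1−ζ²)) = 48%, ζ = −ln(0.48)/√(π²+ln²(0.48)) = 0.2275.
Characteristic equation s² + 6.7s + 3.2K_p = 0 gives ζ = 6.7/(2√(3.2K_p)).
Setting ζ = 0.2275: √(3.2K_p) = 6.7/(2·0.2275) = 14.73, so K_p = 216.8/3.2 = 67.8.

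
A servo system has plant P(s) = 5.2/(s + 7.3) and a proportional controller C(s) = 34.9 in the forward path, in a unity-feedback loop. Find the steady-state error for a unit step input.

0.0387

The loop is type 0. Static position error constant K_pos = C(0)·P(0) = 34.9·0.7123 = 24.86.
Steady-state error to a unit step: e_ss = 1/(1+K_pos) = 1/25.86 = 0.0387.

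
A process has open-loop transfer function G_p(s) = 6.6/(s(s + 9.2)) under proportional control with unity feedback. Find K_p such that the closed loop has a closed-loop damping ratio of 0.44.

K_p = 16.6

Closed-loop characteristic equation: s² + 9.2s + K_p·6.6 = 0.
So ω_n = √(6.6K_p) and 2ζω_n = 9.2, giving ζ = 9.2/(2√(6.6K_p)).
Setting ζ = 0.44: √(6.6K_p) = 9.2/(2·0.44) = 10.45, so K_p = 109.3/6.6 = 16.6.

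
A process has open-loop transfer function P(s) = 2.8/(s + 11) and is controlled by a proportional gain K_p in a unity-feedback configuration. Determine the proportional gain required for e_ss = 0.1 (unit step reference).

Steady-state error for a unit step on this type-0 loop is 1/(1 + K_p·P(0)).
P(0) = 0.2545. Require 1/(1 + K_p·0.2545) = 0.1, so 1 + 0.2545·K_p = 10.
K_p = (10 − 1)/0.2545 = 35.4.

K_p = 35.4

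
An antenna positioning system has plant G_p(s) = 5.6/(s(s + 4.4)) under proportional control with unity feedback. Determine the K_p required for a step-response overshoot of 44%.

From %OS = 100·exp(−πζ/√(1−ζ²)) = 44%, ζ = −ln(0.44)/√(π²+ln²(0.44)) = 0.2528.
Characteristic equation s² + 4.4s + 5.6K_p = 0 gives ζ = 4.4/(2√(5.6K_p)).
Setting ζ = 0.2528: √(5.6K_p) = 4.4/(2·0.2528) = 8.701, so K_p = 75.71/5.6 = 13.5.

K_p = 13.5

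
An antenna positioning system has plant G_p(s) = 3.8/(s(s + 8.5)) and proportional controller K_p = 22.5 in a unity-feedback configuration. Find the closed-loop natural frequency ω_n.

ω_n = 9.25 rad/s

With unity feedback the closed-loop characteristic equation is s² + 8.5s + 22.5·3.8 = s² + 8.5s + 85.5 = 0.
Matching s² + 2ζω_n s + ω_n²: ω_n = √85.5 = 9.247 rad/s and 2ζω_n = 8.5, so ζ = 8.5/(2·9.247) = 0.46.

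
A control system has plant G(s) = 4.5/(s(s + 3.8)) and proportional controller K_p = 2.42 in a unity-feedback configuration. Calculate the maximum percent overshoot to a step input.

10.9%

Closed-loop characteristic equation: s² + 3.8s + 10.89 = 0, so ω_n = 3.3 rad/s and ζ = 3.8/(2·3.3) = 0.5758.
%OS = 100·exp(−πζ/√(1−ζ²)) = 100·exp(−π·0.5758/√0.6685) = 10.9%.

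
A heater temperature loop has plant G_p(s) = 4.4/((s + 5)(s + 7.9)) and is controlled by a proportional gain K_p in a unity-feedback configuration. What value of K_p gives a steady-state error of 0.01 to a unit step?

The loop is type 0, so e_ss(step) = 1/(1 + K_pos) with K_pos = K_p·G_p(0).
G_p(0) = 0.1114. Require 1/(1 + K_p·0.1114) = 0.01, so 1 + 0.1114·K_p = 100.
K_p = (100 − 1)/0.1114 = 889.

K_p = 889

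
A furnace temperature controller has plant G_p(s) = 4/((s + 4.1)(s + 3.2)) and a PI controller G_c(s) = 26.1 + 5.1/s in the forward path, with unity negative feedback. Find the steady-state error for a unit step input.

0

The open loop G_c(s)G_p(s) has a pole at the origin (type 1), so the static position error constant is infinite and e_ss = 1/(1+∞) = 0.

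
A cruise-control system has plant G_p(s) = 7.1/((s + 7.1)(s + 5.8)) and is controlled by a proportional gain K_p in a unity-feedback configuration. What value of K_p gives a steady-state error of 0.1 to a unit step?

K_p = 52.2

The loop is type 0, so e_ss(step) = 1/(1 + K_pos) with K_pos = K_p·G_p(0).
G_p(0) = 0.1724. Require 1/(1 + K_p·0.1724) = 0.1, so 1 + 0.1724·K_p = 10.
K_p = (10 − 1)/0.1724 = 52.2.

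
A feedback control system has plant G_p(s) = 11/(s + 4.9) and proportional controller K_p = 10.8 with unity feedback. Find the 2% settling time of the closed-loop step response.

T_s ≈ 0.0323 s

Closed-loop transfer function: T(s) = K_p·G_p(s)/(1 + K_p·G_p(s)) = 118.8/(s + 4.9 + 118.8) = 118.8/(s + 123.7).
Time constant τ = 1/123.7 = 0.008084 s, so the 2% settling time is about 4τ = 0.0323 s.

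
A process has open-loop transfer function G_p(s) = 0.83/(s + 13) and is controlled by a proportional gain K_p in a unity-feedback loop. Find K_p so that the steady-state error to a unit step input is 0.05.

K_p = 298

Steady-state error for a unit step on this type-0 loop is 1/(1 + K_p·G_p(0)).
G_p(0) = 0.06385. Require 1/(1 + K_p·0.06385) = 0.05, so 1 + 0.06385·K_p = 20.
K_p = (20 − 1)/0.06385 = 298.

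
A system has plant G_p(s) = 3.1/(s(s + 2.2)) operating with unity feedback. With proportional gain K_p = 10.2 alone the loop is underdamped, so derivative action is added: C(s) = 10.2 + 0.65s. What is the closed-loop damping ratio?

ζ = 0.375

Forward path: (10.2 + 0.65s)·3.1/(s(s+2.2)). The closed-loop characteristic equation is s² + (2.2 + 3.1·0.65)s + 3.1·10.2 = 0.
That is s² + 4.215s + 31.62 = 0, so ω_n = 5.623 rad/s and ζ = 4.215/(2·5.623) = 0.3748.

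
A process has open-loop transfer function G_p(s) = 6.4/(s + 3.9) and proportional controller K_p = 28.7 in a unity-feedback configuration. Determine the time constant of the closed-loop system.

τ = 0.00533 s

Closed-loop transfer function: T(s) = K_p·G_p(s)/(1 + K_p·G_p(s)) = 183.7/(s + 3.9 + 183.7) = 183.7/(s + 187.6).
Time constant τ = 1/187.6 = 0.00533 s.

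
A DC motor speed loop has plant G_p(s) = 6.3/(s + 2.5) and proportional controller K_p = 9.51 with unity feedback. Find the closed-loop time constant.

Closed-loop transfer function: T(s) = K_p·G_p(s)/(1 + K_p·G_p(s)) = 59.91/(s + 2.5 + 59.91) = 59.91/(s + 62.41).
Time constant τ = 1/62.41 = 0.016 s.

τ = 0.016 s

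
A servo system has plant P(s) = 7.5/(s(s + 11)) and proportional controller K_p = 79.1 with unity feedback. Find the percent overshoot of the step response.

From 1 + K_pP(s) = 0: s² + 11s + 593.2 = 0 ⇒ ω_n = 24.36, ζ = 0.2258.
%OS = 100·exp(−πζ/√(1−ζ²)) = 100·exp(−π·0.2258/√0.949) = 48.3%.

48.3%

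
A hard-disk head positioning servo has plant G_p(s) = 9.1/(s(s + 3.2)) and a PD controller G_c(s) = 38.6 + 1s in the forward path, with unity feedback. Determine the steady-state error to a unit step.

The open loop G_c(s)G_p(s) has a pole at the origin (type 1), so the static position error constant is infinite and e_ss = 1/(1+∞) = 0.

0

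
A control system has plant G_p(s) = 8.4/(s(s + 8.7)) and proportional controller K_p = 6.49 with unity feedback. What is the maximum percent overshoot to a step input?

From 1 + K_pG_p(s) = 0: s² + 8.7s + 54.52 = 0 ⇒ ω_n = 7.383, ζ = 0.5892.
%OS = 100·exp(−πζ/√(1−ζ²)) = 100·exp(−π·0.5892/√0.6529) = 10.1%.

10.1%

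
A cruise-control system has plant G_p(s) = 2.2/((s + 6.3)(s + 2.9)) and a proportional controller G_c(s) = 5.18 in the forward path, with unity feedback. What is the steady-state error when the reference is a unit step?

0.616

The loop is type 0. Static position error constant K_pos = G_c(0)·G_p(0) = 5.18·0.1204 = 0.6238.
Steady-state error to a unit step: e_ss = 1/(1+K_pos) = 1/1.624 = 0.616.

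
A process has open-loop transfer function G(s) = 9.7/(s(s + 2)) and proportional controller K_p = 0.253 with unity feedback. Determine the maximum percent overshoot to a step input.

The closed-loop denominator s² + 2s + 2.454 gives ω_n = √2.454 = 1.567 and ζ = 2/(2ω_n) = 0.6383.
%OS = 100·exp(−πζ/√(1−ζ²)) = 100·exp(−π·0.6383/√0.5925) = 7.39%.

7.39%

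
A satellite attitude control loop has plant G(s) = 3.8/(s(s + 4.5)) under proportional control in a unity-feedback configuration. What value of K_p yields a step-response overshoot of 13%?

From %OS = 100·exp(−πζ/√(1−ζ²)) = 13%, ζ = −ln(0.13)/√(π²+ln²(0.13)) = 0.5446.
Characteristic equation s² + 4.5s + 3.8K_p = 0 gives ζ = 4.5/(2√(3.8K_p)).
Setting ζ = 0.5446: √(3.8K_p) = 4.5/(2·0.5446) = 4.131, so K_p = 17.07/3.8 = 4.49.

K_p = 4.49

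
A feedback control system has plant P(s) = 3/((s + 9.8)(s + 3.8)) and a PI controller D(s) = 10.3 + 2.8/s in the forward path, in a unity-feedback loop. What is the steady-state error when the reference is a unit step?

The open loop D(s)P(s) has a pole at the origin (type 1), so the static position error constant is infinite and e_ss = 1/(1+∞) = 0.

0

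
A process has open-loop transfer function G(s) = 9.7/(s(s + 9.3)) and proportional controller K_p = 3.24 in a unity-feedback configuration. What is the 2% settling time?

Closed-loop characteristic equation: s² + 9.3s + 31.43 = 0, so ω_n = 5.606 rad/s and ζ = 9.3/(2·5.606) = 0.8295.
2% settling time T_s ≈ 4/(ζω_n) = 4/4.65 = 0.86 s.

T_s ≈ 0.86 s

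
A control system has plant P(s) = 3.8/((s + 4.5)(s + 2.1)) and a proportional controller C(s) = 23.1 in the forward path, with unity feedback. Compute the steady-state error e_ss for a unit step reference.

The loop is type 0. Static position error constant K_pos = C(0)·P(0) = 23.1·0.4021 = 9.289.
Steady-state error to a unit step: e_ss = 1/(1+K_pos) = 1/10.29 = 0.0972.

0.0972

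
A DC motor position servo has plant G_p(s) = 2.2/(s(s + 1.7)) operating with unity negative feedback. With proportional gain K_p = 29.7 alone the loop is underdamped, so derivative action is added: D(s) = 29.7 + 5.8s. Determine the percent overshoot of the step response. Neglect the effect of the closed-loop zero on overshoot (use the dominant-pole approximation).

0.187%

Forward path: (29.7 + 5.8s)·2.2/(s(s+1.7)). The closed-loop characteristic equation is s² + (1.7 + 2.2·5.8)s + 2.2·29.7 = 0.
That is s² + 14.46s + 65.34 = 0, so ω_n = 8.083 rad/s and ζ = 14.46/(2·8.083) = 0.8944.
%OS = 100·exp(−πζ/√(1−ζ²)) = 0.187%.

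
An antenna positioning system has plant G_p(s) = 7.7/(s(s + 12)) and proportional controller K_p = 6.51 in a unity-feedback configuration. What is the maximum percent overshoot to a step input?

0.664%

The closed-loop denominator s² + 12s + 50.13 gives ω_n = √50.13 = 7.08 and ζ = 12/(2ω_n) = 0.8475.
%OS = 100·exp(−πζ/√(1−ζ²)) = 100·exp(−π·0.8475/√0.2818) = 0.664%.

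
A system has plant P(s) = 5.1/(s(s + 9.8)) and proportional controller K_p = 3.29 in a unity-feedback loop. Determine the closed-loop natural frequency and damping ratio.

ω_n = 4.1 rad/s, ζ = 1.2

With unity feedback the closed-loop characteristic equation is s² + 9.8s + 3.29·5.1 = s² + 9.8s + 16.78 = 0.
So ω_n² = 16.78 ⇒ ω_n = 4.096 rad/s, and ζ = 9.8/(2ω_n) = 1.2.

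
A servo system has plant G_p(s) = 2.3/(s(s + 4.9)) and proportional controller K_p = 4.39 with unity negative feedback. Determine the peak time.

T_p = 1.55 s

From 1 + K_pG_p(s) = 0: s² + 4.9s + 10.1 = 0 ⇒ ω_n = 3.178, ζ = 0.771.
Damped frequency ω_d = ω_n√(1−ζ²) = 2.023 rad/s, so peak time T_p = π/ω_d = 1.55 s.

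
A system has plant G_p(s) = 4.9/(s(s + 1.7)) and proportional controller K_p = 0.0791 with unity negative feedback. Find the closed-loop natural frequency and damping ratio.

The closed-loop denominator is s(s+1.7) + 0.0791·4.9 = s² + 1.7s + 0.3876.
So ω_n² = 0.3876 ⇒ ω_n = 0.6226 rad/s, and ζ = 1.7/(2ω_n) = 1.37.

ω_n = 0.623 rad/s, ζ = 1.37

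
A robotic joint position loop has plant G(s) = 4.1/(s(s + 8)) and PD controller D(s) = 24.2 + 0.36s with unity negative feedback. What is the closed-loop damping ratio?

ζ = 0.476

Forward path: (24.2 + 0.36s)·4.1/(s(s+8)). The closed-loop characteristic equation is s² + (8 + 4.1·0.36)s + 4.1·24.2 = 0.
That is s² + 9.476s + 99.22 = 0, so ω_n = 9.961 rad/s and ζ = 9.476/(2·9.961) = 0.4757.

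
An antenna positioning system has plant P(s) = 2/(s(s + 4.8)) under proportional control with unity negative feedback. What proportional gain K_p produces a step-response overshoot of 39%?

From %OS = 100·exp(−πζ/√(1−ζ²)) = 39%, ζ = −ln(0.39)/√(π²+ln²(0.39)) = 0.2871.
Characteristic equation s² + 4.8s + 2K_p = 0 gives ζ = 4.8/(2√(2K_p)).
Setting ζ = 0.2871: √(2K_p) = 4.8/(2·0.2871) = 8.359, so K_p = 69.88/2 = 34.9.

K_p = 34.9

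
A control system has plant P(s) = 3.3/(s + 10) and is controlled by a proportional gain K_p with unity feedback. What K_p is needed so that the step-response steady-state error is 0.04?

For a type-0 loop with proportional control, e_ss = 1/(1 + K_p·P(0)).
P(0) = 0.33. Require 1/(1 + K_p·0.33) = 0.04, so 1 + 0.33·K_p = 25.
K_p = (25 − 1)/0.33 = 72.7.

K_p = 72.7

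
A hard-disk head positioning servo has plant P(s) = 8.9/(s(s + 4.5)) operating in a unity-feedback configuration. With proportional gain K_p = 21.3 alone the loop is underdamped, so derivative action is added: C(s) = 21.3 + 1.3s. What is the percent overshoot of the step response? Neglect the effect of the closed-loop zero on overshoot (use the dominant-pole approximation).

10.5%

Forward path: (21.3 + 1.3s)·8.9/(s(s+4.5)). The closed-loop characteristic equation is s² + (4.5 + 8.9·1.3)s + 8.9·21.3 = 0.
That is s² + 16.07s + 189.6 = 0, so ω_n = 13.77 rad/s and ζ = 16.07/(2·13.77) = 0.5836.
%OS = 100·exp(−πζ/√(1−ζ²)) = 10.5%.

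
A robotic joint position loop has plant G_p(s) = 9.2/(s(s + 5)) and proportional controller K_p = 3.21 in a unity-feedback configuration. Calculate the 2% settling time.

From 1 + K_pG_p(s) = 0: s² + 5s + 29.53 = 0 ⇒ ω_n = 5.434, ζ = 0.46.
2% settling time T_s ≈ 4/(ζω_n) = 4/2.5 = 1.6 s.

T_s ≈ 1.6 s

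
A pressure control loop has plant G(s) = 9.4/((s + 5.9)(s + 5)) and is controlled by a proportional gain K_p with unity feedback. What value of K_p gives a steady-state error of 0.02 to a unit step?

K_p = 154

The loop is type 0, so e_ss(step) = 1/(1 + K_pos) with K_pos = K_p·G(0).
G(0) = 0.3186. Require 1/(1 + K_p·0.3186) = 0.02, so 1 + 0.3186·K_p = 50.
K_p = (50 − 1)/0.3186 = 154.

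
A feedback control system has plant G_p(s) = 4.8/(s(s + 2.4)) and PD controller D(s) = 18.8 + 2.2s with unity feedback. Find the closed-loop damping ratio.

Forward path: (18.8 + 2.2s)·4.8/(s(s+2.4)). The closed-loop characteristic equation is s² + (2.4 + 4.8·2.2)s + 4.8·18.8 = 0.
That is s² + 12.96s + 90.24 = 0, so ω_n = 9.499 rad/s and ζ = 12.96/(2·9.499) = 0.6821.

ζ = 0.682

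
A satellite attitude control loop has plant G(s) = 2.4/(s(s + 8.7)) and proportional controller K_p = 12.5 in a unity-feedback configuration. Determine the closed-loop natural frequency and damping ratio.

1 + K_p·G(s) = 0 gives s² + 8.7s + 30 = 0.
Matching s² + 2ζω_n s + ω_n²: ω_n = √30 = 5.477 rad/s and 2ζω_n = 8.7, so ζ = 8.7/(2·5.477) = 0.794.

ω_n = 5.48 rad/s, ζ = 0.794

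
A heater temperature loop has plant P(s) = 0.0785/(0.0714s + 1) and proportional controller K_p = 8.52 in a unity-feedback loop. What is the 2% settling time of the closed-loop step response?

T_s ≈ 0.171 s

Closed loop: T(s) = K_p·P/(1+K_p·P) = 0.6688/(0.0714s + 1 + 0.6688), with pole at s = −(1 + 0.6688)/0.0714 = −23.37.
τ = 1/23.37 = 0.04278 s, so 2% settling time ≈ 4τ = 0.171 s.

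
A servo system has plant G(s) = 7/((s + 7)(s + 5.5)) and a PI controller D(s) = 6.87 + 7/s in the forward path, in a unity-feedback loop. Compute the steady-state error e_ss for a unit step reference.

The open loop D(s)G(s) has a pole at the origin (type 1), so the static position error constant is infinite and e_ss = 1/(1+∞) = 0.

0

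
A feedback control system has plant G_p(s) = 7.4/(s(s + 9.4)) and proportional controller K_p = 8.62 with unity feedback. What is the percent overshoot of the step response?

10.2%

From 1 + K_pG_p(s) = 0: s² + 9.4s + 63.79 = 0 ⇒ ω_n = 7.987, ζ = 0.5885.
%OS = 100·exp(−πζ/√(1−ζ²)) = 100·exp(−π·0.5885/√0.6537) = 10.2%.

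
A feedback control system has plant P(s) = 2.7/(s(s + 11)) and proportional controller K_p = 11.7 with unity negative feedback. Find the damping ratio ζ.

ζ = 0.979

With unity feedback the closed-loop characteristic equation is s² + 11s + 11.7·2.7 = s² + 11s + 31.59 = 0.
So ω_n² = 31.59 ⇒ ω_n = 5.62 rad/s, and ζ = 11/(2ω_n) = 0.979.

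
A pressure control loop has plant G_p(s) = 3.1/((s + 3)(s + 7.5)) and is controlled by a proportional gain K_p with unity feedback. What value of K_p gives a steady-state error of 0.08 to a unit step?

K_p = 83.5

For a type-0 loop with proportional control, e_ss = 1/(1 + K_p·G_p(0)).
G_p(0) = 0.1378. Require 1/(1 + K_p·0.1378) = 0.08, so 1 + 0.1378·K_p = 12.5.
K_p = (12.5 − 1)/0.1378 = 83.5.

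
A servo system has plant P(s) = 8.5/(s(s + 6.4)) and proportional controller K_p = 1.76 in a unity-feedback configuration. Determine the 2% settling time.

The closed-loop denominator s² + 6.4s + 14.96 gives ω_n = √14.96 = 3.868 and ζ = 6.4/(2ω_n) = 0.8273.
2% settling time T_s ≈ 4/(ζω_n) = 4/3.2 = 1.25 s.

T_s ≈ 1.25 s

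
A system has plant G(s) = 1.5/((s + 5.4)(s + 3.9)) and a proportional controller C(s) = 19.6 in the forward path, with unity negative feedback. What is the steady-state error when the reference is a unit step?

0.417

The loop is type 0. Static position error constant K_pos = C(0)·G(0) = 19.6·0.07123 = 1.396.
Steady-state error to a unit step: e_ss = 1/(1+K_pos) = 1/2.396 = 0.417.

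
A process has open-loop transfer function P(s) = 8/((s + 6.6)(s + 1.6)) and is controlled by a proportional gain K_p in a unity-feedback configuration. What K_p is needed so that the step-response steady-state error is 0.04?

K_p = 31.7

For a type-0 loop with proportional control, e_ss = 1/(1 + K_p·P(0)).
P(0) = 0.7576. Require 1/(1 + K_p·0.7576) = 0.04, so 1 + 0.7576·K_p = 25.
K_p = (25 − 1)/0.7576 = 31.7.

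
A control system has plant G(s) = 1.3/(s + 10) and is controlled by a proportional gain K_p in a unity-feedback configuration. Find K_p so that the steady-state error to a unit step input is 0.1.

The loop is type 0, so e_ss(step) = 1/(1 + K_pos) with K_pos = K_p·G(0).
G(0) = 0.13. Require 1/(1 + K_p·0.13) = 0.1, so 1 + 0.13·K_p = 10.
K_p = (10 − 1)/0.13 = 69.2.

K_p = 69.2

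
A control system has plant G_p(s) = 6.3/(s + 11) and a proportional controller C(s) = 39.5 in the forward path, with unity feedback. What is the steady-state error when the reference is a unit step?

The loop is type 0. Static position error constant K_pos = C(0)·G_p(0) = 39.5·0.5727 = 22.62.
Steady-state error to a unit step: e_ss = 1/(1+K_pos) = 1/23.62 = 0.0423.

0.0423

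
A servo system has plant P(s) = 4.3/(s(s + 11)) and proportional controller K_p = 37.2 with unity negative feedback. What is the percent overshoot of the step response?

21.9%

The closed-loop denominator s² + 11s + 160 gives ω_n = √160 = 12.65 and ζ = 11/(2ω_n) = 0.4349.
%OS = 100·exp(−πζ/√(1−ζ²)) = 100·exp(−π·0.4349/√0.8109) = 21.9%.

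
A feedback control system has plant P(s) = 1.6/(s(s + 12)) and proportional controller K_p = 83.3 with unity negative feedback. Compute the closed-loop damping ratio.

ζ = 0.52

1 + K_p·P(s) = 0 gives s² + 12s + 133.3 = 0.
So ω_n² = 133.3 ⇒ ω_n = 11.54 rad/s, and ζ = 12/(2ω_n) = 0.52.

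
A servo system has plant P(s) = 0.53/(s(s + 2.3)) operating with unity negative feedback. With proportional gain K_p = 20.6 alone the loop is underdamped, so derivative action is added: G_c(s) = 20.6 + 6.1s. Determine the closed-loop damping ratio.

Forward path: (20.6 + 6.1s)·0.53/(s(s+2.3)). The closed-loop characteristic equation is s² + (2.3 + 0.53·6.1)s + 0.53·20.6 = 0.
That is s² + 5.533s + 10.92 = 0, so ω_n = 3.304 rad/s and ζ = 5.533/(2·3.304) = 0.8373.

ζ = 0.837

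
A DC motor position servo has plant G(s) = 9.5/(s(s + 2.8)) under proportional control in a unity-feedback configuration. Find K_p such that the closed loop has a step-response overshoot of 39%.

From %OS = 100·exp(−πζ/√(1−ζ²)) = 39%, ζ = −ln(0.39)/√(π²+ln²(0.39)) = 0.2871.
Characteristic equation s² + 2.8s + 9.5K_p = 0 gives ζ = 2.8/(2√(9.5K_p)).
Setting ζ = 0.2871: √(9.5K_p) = 2.8/(2·0.2871) = 4.876, so K_p = 23.78/9.5 = 2.5.

K_p = 2.5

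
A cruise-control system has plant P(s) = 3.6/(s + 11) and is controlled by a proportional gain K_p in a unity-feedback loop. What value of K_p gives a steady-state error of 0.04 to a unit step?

K_p = 73.3

The loop is type 0, so e_ss(step) = 1/(1 + K_pos) with K_pos = K_p·P(0).
P(0) = 0.3273. Require 1/(1 + K_p·0.3273) = 0.04, so 1 + 0.3273·K_p = 25.
K_p = (25 − 1)/0.3273 = 73.3.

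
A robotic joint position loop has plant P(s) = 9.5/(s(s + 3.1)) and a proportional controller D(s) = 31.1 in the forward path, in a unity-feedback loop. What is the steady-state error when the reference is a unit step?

The open loop D(s)P(s) has a pole at the origin (type 1), so the static position error constant is infinite and e_ss = 1/(1+∞) = 0.

0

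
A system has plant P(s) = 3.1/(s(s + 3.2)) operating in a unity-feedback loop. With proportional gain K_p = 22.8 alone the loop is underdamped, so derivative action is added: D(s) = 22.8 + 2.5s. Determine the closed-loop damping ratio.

ζ = 0.651

Forward path: (22.8 + 2.5s)·3.1/(s(s+3.2)). The closed-loop characteristic equation is s² + (3.2 + 3.1·2.5)s + 3.1·22.8 = 0.
That is s² + 10.95s + 70.68 = 0, so ω_n = 8.407 rad/s and ζ = 10.95/(2·8.407) = 0.6512.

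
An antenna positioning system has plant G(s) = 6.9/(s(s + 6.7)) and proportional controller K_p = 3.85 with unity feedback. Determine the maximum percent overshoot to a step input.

6.81%

The closed-loop denominator s² + 6.7s + 26.57 gives ω_n = √26.57 = 5.154 and ζ = 6.7/(2ω_n) = 0.65.
%OS = 100·exp(−πζ/√(1−ζ²)) = 100·exp(−π·0.65/√0.5775) = 6.81%.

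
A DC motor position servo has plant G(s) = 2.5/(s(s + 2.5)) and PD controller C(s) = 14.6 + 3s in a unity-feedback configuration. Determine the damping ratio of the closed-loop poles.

ζ = 0.828

Forward path: (14.6 + 3s)·2.5/(s(s+2.5)). The closed-loop characteristic equation is s² + (2.5 + 2.5·3)s + 2.5·14.6 = 0.
That is s² + 10s + 36.5 = 0, so ω_n = 6.042 rad/s and ζ = 10/(2·6.042) = 0.8276.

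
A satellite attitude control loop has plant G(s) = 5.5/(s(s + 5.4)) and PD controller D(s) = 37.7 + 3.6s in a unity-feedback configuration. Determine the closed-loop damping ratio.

ζ = 0.875

Forward path: (37.7 + 3.6s)·5.5/(s(s+5.4)). The closed-loop characteristic equation is s² + (5.4 + 5.5·3.6)s + 5.5·37.7 = 0.
That is s² + 25.2s + 207.4 = 0, so ω_n = 14.4 rad/s and ζ = 25.2/(2·14.4) = 0.875.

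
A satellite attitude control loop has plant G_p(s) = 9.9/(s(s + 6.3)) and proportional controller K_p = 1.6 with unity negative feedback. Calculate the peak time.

T_p = 1.29 s

Closed-loop characteristic equation: s² + 6.3s + 15.84 = 0, so ω_n = 3.98 rad/s and ζ = 6.3/(2·3.98) = 0.7915.
Damped frequency ω_d = ω_n√(1−ζ²) = 2.433 rad/s, so peak time T_p = π/ω_d = 1.29 s.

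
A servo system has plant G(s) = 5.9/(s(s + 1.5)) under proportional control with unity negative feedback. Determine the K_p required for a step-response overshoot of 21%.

K_p = 0.482

From %OS = 100·exp(−πζ/√(1−ζ²)) = 21%, ζ = −ln(0.21)/√(π²+ln²(0.21)) = 0.4449.
Characteristic equation s² + 1.5s + 5.9K_p = 0 gives ζ = 1.5/(2√(5.9K_p)).
Setting ζ = 0.4449: √(5.9K_p) = 1.5/(2·0.4449) = 1.686, so K_p = 2.842/5.9 = 0.482.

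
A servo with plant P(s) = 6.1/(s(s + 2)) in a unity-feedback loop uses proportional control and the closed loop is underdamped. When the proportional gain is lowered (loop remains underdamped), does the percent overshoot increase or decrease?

decrease

ζ = 2/(2√(6.1K_p)) rises as K_p falls; higher damping means less overshoot.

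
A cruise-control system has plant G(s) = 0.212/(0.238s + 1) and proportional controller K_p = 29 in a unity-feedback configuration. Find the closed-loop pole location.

Closed loop: T(s) = K_p·G/(1+K_p·G) = 6.148/(0.238s + 1 + 6.148), with pole at s = −(1 + 6.148)/0.238 = −30.03.

s = -30.03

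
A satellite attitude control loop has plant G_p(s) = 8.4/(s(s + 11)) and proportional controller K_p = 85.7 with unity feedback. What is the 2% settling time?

From 1 + K_pG_p(s) = 0: s² + 11s + 719.9 = 0 ⇒ ω_n = 26.83, ζ = 0.205.
2% settling time T_s ≈ 4/(ζω_n) = 4/5.5 = 0.727 s.

T_s ≈ 0.727 s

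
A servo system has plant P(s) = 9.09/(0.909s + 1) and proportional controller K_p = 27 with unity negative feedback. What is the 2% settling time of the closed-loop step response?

Closed loop: T(s) = K_p·P/(1+K_p·P) = 245.4/(0.909s + 1 + 245.4), with pole at s = −(1 + 245.4)/0.909 = −271.1.
τ = 1/271.1 = 0.003689 s, so 2% settling time ≈ 4τ = 0.0148 s.

T_s ≈ 0.0148 s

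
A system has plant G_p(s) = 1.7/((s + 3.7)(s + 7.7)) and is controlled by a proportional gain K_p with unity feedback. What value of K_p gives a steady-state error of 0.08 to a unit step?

Steady-state error for a unit step on this type-0 loop is 1/(1 + K_p·G_p(0)).
G_p(0) = 0.05967. Require 1/(1 + K_p·0.05967) = 0.08, so 1 + 0.05967·K_p = 12.5.
K_p = (12.5 − 1)/0.05967 = 193.

K_p = 193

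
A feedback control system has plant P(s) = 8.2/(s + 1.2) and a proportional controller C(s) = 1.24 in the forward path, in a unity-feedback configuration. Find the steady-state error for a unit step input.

0.106

The loop is type 0. Static position error constant K_pos = C(0)·P(0) = 1.24·6.833 = 8.473.
Steady-state error to a unit step: e_ss = 1/(1+K_pos) = 1/9.473 = 0.106.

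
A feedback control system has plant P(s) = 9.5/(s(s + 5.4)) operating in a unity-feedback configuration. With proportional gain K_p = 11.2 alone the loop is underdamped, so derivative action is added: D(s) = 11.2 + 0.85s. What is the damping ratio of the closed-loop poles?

ζ = 0.653

Forward path: (11.2 + 0.85s)·9.5/(s(s+5.4)). The closed-loop characteristic equation is s² + (5.4 + 9.5·0.85)s + 9.5·11.2 = 0.
That is s² + 13.47s + 106.4 = 0, so ω_n = 10.32 rad/s and ζ = 13.47/(2·10.32) = 0.6532.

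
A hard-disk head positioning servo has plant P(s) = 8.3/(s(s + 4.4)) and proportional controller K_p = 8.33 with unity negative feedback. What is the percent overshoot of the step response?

42.2%

Closed-loop characteristic equation: s² + 4.4s + 69.14 = 0, so ω_n = 8.315 rad/s and ζ = 4.4/(2·8.315) = 0.2646.
%OS = 100·exp(−πζ/√(1−ζ²)) = 100·exp(−π·0.2646/√0.93) = 42.2%.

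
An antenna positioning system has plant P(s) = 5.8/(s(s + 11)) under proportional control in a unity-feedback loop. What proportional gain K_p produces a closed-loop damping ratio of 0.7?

K_p = 10.6

Closed-loop characteristic equation: s² + 11s + K_p·5.8 = 0.
So ω_n = √(5.8K_p) and 2ζω_n = 11, giving ζ = 11/(2√(5.8K_p)).
Setting ζ = 0.7: √(5.8K_p) = 11/(2·0.7) = 7.857, so K_p = 61.73/5.8 = 10.6.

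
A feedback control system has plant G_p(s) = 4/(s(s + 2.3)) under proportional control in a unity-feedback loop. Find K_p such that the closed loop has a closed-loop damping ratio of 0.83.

Closed-loop characteristic equation: s² + 2.3s + K_p·4 = 0.
So ω_n = √(4K_p) and 2ζω_n = 2.3, giving ζ = 2.3/(2√(4K_p)).
Setting ζ = 0.83: √(4K_p) = 2.3/(2·0.83) = 1.386, so K_p = 1.92/4 = 0.48.

K_p = 0.48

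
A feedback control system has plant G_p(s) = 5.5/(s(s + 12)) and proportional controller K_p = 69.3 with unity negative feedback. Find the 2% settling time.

T_s ≈ 0.667 s

The closed-loop denominator s² + 12s + 381.1 gives ω_n = √381.1 = 19.52 and ζ = 12/(2ω_n) = 0.3073.
2% settling time T_s ≈ 4/(ζω_n) = 4/6 = 0.667 s.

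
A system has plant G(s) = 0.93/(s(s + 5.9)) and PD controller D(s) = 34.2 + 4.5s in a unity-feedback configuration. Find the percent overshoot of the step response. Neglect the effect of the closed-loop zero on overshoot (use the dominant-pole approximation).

0.189%

Forward path: (34.2 + 4.5s)·0.93/(s(s+5.9)). The closed-loop characteristic equation is s² + (5.9 + 0.93·4.5)s + 0.93·34.2 = 0.
That is s² + 10.09s + 31.81 = 0, so ω_n = 5.64 rad/s and ζ = 10.09/(2·5.64) = 0.8941.
%OS = 100·exp(−πζ/√(1−ζ²)) = 0.189%.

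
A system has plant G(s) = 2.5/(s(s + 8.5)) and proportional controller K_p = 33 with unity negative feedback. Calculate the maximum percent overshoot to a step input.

From 1 + K_pG(s) = 0: s² + 8.5s + 82.5 = 0 ⇒ ω_n = 9.083, ζ = 0.4679.
%OS = 100·exp(−πζ/√(1−ζ²)) = 100·exp(−π·0.4679/√0.7811) = 19%.

19%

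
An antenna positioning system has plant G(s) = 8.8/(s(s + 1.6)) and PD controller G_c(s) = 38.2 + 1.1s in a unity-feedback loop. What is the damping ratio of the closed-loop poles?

ζ = 0.308

Forward path: (38.2 + 1.1s)·8.8/(s(s+1.6)). The closed-loop characteristic equation is s² + (1.6 + 8.8·1.1)s + 8.8·38.2 = 0.
That is s² + 11.28s + 336.2 = 0, so ω_n = 18.33 rad/s and ζ = 11.28/(2·18.33) = 0.3076.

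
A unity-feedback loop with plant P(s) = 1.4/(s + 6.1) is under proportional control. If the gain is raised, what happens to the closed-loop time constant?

Closed-loop pole is at s = −(6.1+K_p·1.4); larger K_p moves it further left, so τ = 1/(6.1+K_p·1.4) decreases.

decrease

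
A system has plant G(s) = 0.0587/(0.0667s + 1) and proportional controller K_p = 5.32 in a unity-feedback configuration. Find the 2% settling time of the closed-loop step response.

Closed loop: T(s) = K_p·G/(1+K_p·G) = 0.3123/(0.0667s + 1 + 0.3123), with pole at s = −(1 + 0.3123)/0.0667 = −19.67.
τ = 1/19.67 = 0.05083 s, so 2% settling time ≈ 4τ = 0.203 s.

T_s ≈ 0.203 s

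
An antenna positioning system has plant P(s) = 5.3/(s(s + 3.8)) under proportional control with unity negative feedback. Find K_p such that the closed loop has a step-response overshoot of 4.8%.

From %OS = 100·exp(−πζ/√(1−ζ²)) = 4.8%, ζ = −ln(0.048)/√(π²+ln²(0.048)) = 0.695.
Characteristic equation s² + 3.8s + 5.3K_p = 0 gives ζ = 3.8/(2√(5.3K_p)).
Setting ζ = 0.695: √(5.3K_p) = 3.8/(2·0.695) = 2.734, so K_p = 7.474/5.3 = 1.41.

K_p = 1.41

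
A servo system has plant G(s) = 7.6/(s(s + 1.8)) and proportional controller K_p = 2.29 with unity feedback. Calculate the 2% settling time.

Closed-loop characteristic equation: s² + 1.8s + 17.4 = 0, so ω_n = 4.172 rad/s and ζ = 1.8/(2·4.172) = 0.2157.
2% settling time T_s ≈ 4/(ζω_n) = 4/0.9 = 4.44 s.

T_s ≈ 4.44 s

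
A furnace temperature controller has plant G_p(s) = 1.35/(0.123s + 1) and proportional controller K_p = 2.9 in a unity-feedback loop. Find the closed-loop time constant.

Closed loop: T(s) = K_p·G_p/(1+K_p·G_p) = 3.915/(0.123s + 1 + 3.915), with pole at s = −(1 + 3.915)/0.123 = −39.96.
Closed-loop time constant τ = 1/39.96 = 0.025 s.

τ = 0.025 s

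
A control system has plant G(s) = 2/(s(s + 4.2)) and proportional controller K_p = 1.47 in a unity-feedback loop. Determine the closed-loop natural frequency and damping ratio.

With unity feedback the closed-loop characteristic equation is s² + 4.2s + 1.47·2 = s² + 4.2s + 2.94 = 0.
Matching s² + 2ζω_n s + ω_n²: ω_n = √2.94 = 1.715 rad/s and 2ζω_n = 4.2, so ζ = 4.2/(2·1.715) = 1.22.

ω_n = 1.71 rad/s, ζ = 1.22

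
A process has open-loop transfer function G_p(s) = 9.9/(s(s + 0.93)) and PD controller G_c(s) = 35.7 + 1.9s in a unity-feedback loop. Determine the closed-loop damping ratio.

ζ = 0.525

Forward path: (35.7 + 1.9s)·9.9/(s(s+0.93)). The closed-loop characteristic equation is s² + (0.93 + 9.9·1.9)s + 9.9·35.7 = 0.
That is s² + 19.74s + 353.4 = 0, so ω_n = 18.8 rad/s and ζ = 19.74/(2·18.8) = 0.525.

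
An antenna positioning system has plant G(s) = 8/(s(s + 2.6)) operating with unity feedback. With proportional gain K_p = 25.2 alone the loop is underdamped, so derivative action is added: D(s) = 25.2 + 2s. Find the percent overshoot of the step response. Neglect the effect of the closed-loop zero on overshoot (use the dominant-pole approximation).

6.57%

Forward path: (25.2 + 2s)·8/(s(s+2.6)). The closed-loop characteristic equation is s² + (2.6 + 8·2)s + 8·25.2 = 0.
That is s² + 18.6s + 201.6 = 0, so ω_n = 14.2 rad/s and ζ = 18.6/(2·14.2) = 0.655.
%OS = 100·exp(−πζ/√(1−ζ²)) = 6.57%.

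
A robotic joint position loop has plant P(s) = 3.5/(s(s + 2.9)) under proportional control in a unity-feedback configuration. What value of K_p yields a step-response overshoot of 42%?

K_p = 8.48

From %OS = 100·exp(−πζ/√(1−ζ²)) = 42%, ζ = −ln(0.42)/√(π²+ln²(0.42)) = 0.2662.
Characteristic equation s² + 2.9s + 3.5K_p = 0 gives ζ = 2.9/(2√(3.5K_p)).
Setting ζ = 0.2662: √(3.5K_p) = 2.9/(2·0.2662) = 5.448, so K_p = 29.68/3.5 = 8.48.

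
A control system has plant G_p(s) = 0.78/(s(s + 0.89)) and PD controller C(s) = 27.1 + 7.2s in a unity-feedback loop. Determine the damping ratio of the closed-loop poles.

ζ = 0.708

Forward path: (27.1 + 7.2s)·0.78/(s(s+0.89)). The closed-loop characteristic equation is s² + (0.89 + 0.78·7.2)s + 0.78·27.1 = 0.
That is s² + 6.506s + 21.14 = 0, so ω_n = 4.598 rad/s and ζ = 6.506/(2·4.598) = 0.7075.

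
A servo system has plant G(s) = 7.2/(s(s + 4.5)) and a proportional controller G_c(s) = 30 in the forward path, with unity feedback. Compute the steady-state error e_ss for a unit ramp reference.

The loop has one pole at the origin (type 1). Velocity error constant K_v = lim_{s→0} s·G_c(s)G(s) = 30·7.2/4.5 = 48.
Steady-state error to a unit ramp: e_ss = 1/K_v = 0.0208.

0.0208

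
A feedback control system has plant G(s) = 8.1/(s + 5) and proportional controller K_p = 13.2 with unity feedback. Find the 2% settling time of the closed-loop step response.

Closed-loop transfer function: T(s) = K_p·G(s)/(1 + K_p·G(s)) = 106.9/(s + 5 + 106.9) = 106.9/(s + 111.9).
Time constant τ = 1/111.9 = 0.008935 s, so the 2% settling time is about 4τ = 0.0357 s.

T_s ≈ 0.0357 s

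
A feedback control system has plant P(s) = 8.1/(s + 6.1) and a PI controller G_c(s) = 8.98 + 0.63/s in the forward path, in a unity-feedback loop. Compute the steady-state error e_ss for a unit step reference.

The open loop G_c(s)P(s) has a pole at the origin (type 1), so the static position error constant is infinite and e_ss = 1/(1+∞) = 0.

0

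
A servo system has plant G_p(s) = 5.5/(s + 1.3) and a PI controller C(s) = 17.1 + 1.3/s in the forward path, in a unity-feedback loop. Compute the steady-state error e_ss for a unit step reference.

0

The open loop C(s)G_p(s) has a pole at the origin (type 1), so the static position error constant is infinite and e_ss = 1/(1+∞) = 0.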